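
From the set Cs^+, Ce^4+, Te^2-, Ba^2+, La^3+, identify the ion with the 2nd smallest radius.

La^3+

Each ion has 54 electrons. The ranking follows nuclear charge in reverse — greater Z gives a smaller radius. Ce^4+ (Z=58), La^3+ (Z=57), Ba^2+ (Z=56), Cs^+ (Z=55), Te^2- (Z=52).
Ordering: Ce^4+ < La^3+ < Ba^2+ < Cs^+ < Te^2-. The 2nd smallest is La^3+.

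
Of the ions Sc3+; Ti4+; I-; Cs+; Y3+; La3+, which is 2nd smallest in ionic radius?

Sc3+

Tabulating Z and e⁻: Ti4+: 18 e⁻, Z=22, Sc3+: 18 e⁻, Z=21, Y3+: 36 e⁻, Z=39, La3+: 54 e⁻, Z=57, Cs+: 54 e⁻, Z=55, I-: 54 e⁻, Z=53. Ti4+ < Sc3+ (both 18 e⁻, Z=22>21); Sc3+ < Y3+ (same group, period 4 vs 5); Y3+ < La3+ (same group, period 5 vs 6); La3+ < Cs+ (isoelectronic, higher Z=57 is smaller); Cs+ < I- (both 54 e⁻, Z=55>53).
Ordering: Ti4+ < Sc3+ < Y3+ < La3+ < Cs+ < I-. The 2nd smallest is Sc3+.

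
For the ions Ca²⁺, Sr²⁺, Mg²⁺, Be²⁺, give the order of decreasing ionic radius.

Sr²⁺ > Ca²⁺ > Mg²⁺ > Be²⁺

All are in the same group with charge +2. Radius grows down the group as n (the outermost shell) increases.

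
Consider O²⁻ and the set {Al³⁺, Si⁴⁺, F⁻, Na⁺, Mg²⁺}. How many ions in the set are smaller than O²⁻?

5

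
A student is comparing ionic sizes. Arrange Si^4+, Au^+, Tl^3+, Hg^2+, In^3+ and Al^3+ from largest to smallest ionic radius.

Electron counts and nuclear charges: Si^4+: 10 e⁻, Z=14, Al^3+: 10 e⁻, Z=13, In^3+: 46 e⁻, Z=49, Tl^3+: 78 e⁻, Z=81, Hg^2+: 78 e⁻, Z=80, Au^+: 78 e⁻, Z=79. Si^4+ < Al^3+ (both 10 e⁻, Z=14>13); Al^3+ < In^3+ (same group, period 3 vs 5); In^3+ < Tl^3+ (same group, 1 shell fewer); Tl^3+ < Hg^2+ (isoelectronic, higher Z=81 is smaller); Hg^2+ < Au^+ (both 78 e⁻, Z=80>79).

Au^+ > Hg^2+ > Tl^3+ > In^3+ > Al^3+ > Si^4+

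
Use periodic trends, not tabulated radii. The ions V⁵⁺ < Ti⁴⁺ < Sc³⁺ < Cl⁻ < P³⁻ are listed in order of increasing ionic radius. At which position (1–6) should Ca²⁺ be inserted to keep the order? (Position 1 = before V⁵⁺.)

Isoelectronic series (18 e⁻ each). Size is set by nuclear charge: more protons means a smaller ion. V⁵⁺ (Z=23), Ti⁴⁺ (Z=22), Sc³⁺ (Z=21), Ca²⁺ (Z=20), Cl⁻ (Z=17), P³⁻ (Z=15).
Merged order: V⁵⁺ < Ti⁴⁺ < Sc³⁺ < Ca²⁺ < Cl⁻ < P³⁻ — Ca²⁺ is number 4.

4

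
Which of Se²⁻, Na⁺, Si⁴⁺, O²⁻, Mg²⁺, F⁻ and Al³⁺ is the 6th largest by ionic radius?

Al³⁺

Tabulating Z and e⁻: Si⁴⁺: 10 e⁻, Z=14, Al³⁺: 10 e⁻, Z=13, Mg²⁺: 10 e⁻, Z=12, Na⁺: 10 e⁻, Z=11, F⁻: 10 e⁻, Z=9, O²⁻: 10 e⁻, Z=8, Se²⁻: 36 e⁻, Z=34. Si⁴⁺ < Al³⁺ (both 10 e⁻, Z=14>13); Al³⁺ < Mg²⁺ (isoelectronic, higher Z=13 is smaller); Mg²⁺ < Na⁺ (both 10 e⁻, Z=12>11); Na⁺ < F⁻ (both 10 e⁻, Z=11>9); F⁻ < O²⁻ (isoelectronic, higher Z=9 is smaller); O²⁻ < Se²⁻ (same group, 2 shells fewer).
So the order is Si⁴⁺ < Al³⁺ < Mg²⁺ < Na⁺ < F⁻ < O²⁻ < Se²⁻; the 6th-largest ion is Al³⁺.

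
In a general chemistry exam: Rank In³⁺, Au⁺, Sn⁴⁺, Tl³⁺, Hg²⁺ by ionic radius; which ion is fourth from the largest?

In³⁺

Work out protons and electrons: Sn⁴⁺ has 46 e⁻ (Z=50), In³⁺ has 46 e⁻ (Z=49), Tl³⁺ has 78 e⁻ (Z=81), Hg²⁺ has 78 e⁻ (Z=80), Au⁺ has 78 e⁻ (Z=79). Sn⁴⁺ < In³⁺ (both 46 e⁻, Z=50>49); In³⁺ < Tl³⁺ (same group, 1 shell fewer); Tl³⁺ < Hg²⁺ (both 78 e⁻, Z=81>80); Hg²⁺ < Au⁺ (both 78 e⁻, Z=80>79).
So the order is Sn⁴⁺ < In³⁺ < Tl³⁺ < Hg²⁺ < Au⁺; the 4th-largest ion is In³⁺.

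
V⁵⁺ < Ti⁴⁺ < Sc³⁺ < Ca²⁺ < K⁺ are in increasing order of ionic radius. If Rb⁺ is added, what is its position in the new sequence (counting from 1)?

V⁵⁺ (Z=23, 18 e⁻), Ti⁴⁺ (Z=22, 18 e⁻), Sc³⁺ (Z=21, 18 e⁻), Ca²⁺ (Z=20, 18 e⁻), K⁺ (Z=19, 18 e⁻), Rb⁺ (Z=37, 36 e⁻). V⁵⁺ < Ti⁴⁺ (both 18 e⁻, Z=23>22); Ti⁴⁺ < Sc³⁺ (isoelectronic, higher Z=22 is smaller); Sc³⁺ < Ca²⁺ (both 18 e⁻, Z=21>20); Ca²⁺ < K⁺ (isoelectronic, higher Z=20 is smaller); K⁺ < Rb⁺ (same group, period 4 vs 5).
Putting Rb⁺ in gives V⁵⁺ < Ti⁴⁺ < Sc³⁺ < Ca²⁺ < K⁺ < Rb⁺; it lands at slot 6.

6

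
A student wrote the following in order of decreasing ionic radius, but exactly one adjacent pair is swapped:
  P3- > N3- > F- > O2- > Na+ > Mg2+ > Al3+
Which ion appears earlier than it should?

Scanning neighbour by neighbour, only F-/O2- violates a trend: both have 10 electrons but Z(F)=9 > Z(O)=8, so F- should be the smaller of the two. That makes F- the one sitting a position early relative to where it belongs.

F-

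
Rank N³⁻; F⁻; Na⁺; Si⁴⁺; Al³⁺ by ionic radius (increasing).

Si⁴⁺ < Al³⁺ < Na⁺ < F⁻ < N³⁻

All of these have 10 electrons (isoelectronic). With the same electron cloud, the ion with the most protons pulls it in tightest. Nuclear charges: Si⁴⁺ (Z=14), Al³⁺ (Z=13), Na⁺ (Z=11), F⁻ (Z=9), N³⁻ (Z=7). Highest Z is smallest.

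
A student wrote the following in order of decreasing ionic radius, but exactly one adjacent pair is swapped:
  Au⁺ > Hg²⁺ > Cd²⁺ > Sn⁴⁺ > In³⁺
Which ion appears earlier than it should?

Sn⁴⁺

Check each adjacent pair. Sn⁴⁺ and In³⁺ are reversed: Sn⁴⁺ and In³⁺ share 46 electrons; the higher nuclear charge on Sn (Z=50) contracts it more, so Sn⁴⁺ < In³⁺. No other neighbouring pair contradicts the periodic trends, so Sn⁴⁺ is the ion listed too early.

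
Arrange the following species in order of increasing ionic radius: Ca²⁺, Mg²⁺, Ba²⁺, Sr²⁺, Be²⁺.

These ions sit in one column with identical charge. Each step down the periodic table adds a principal shell, increasing the radius.

Be²⁺ < Mg²⁺ < Ca²⁺ < Sr²⁺ < Ba²⁺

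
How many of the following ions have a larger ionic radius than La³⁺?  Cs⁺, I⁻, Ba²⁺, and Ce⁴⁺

These species are isoelectronic with 54 electrons. The only difference is the number of protons: Ce⁴⁺ (Z=58), La³⁺ (Z=57), Ba²⁺ (Z=56), Cs⁺ (Z=55), I⁻ (Z=53). The strongest nuclear pull (Ce⁴⁺) gives the smallest ion.
Placing each against La³⁺: smaller — Ce⁴⁺; larger — Ba²⁺, Cs⁺, I⁻. That's 3.

3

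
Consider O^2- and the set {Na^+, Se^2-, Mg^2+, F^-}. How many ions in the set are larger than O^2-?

1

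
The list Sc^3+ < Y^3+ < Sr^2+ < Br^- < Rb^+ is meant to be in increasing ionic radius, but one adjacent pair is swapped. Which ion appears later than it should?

Rb^+

Check each adjacent pair. Br^- and Rb^+ are reversed: both have 36 electrons but Z(Rb)=37 > Z(Br)=35, so Rb^+ should be the smaller of the two. No other neighbouring pair contradicts the periodic trends, so Rb^+ is the ion listed too late.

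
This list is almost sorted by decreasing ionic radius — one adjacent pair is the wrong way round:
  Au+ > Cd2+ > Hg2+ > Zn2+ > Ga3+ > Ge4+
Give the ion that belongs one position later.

Cd2+

Scanning neighbour by neighbour, only Cd2+/Hg2+ violates a trend: Cd2+ and Hg2+ are in one column with the same charge; the lighter period-5 ion has one fewer shell and is smaller. That makes Cd2+ the one sitting a position early relative to where it belongs.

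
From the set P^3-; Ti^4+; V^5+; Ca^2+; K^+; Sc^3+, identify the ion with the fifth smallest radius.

Isoelectronic series (18 e⁻ each). Size is set by nuclear charge: more protons means a smaller ion. V^5+ (Z=23), Ti^4+ (Z=22), Sc^3+ (Z=21), Ca^2+ (Z=20), K^+ (Z=19), P^3- (Z=15).
Full ascending order: V^5+ < Ti^4+ < Sc^3+ < Ca^2+ < K^+ < P^3-. Counting from the smallest, position 5 is K^+.

K^+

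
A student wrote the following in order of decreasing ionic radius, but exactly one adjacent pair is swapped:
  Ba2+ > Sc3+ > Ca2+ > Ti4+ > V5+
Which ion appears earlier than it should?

Sc3+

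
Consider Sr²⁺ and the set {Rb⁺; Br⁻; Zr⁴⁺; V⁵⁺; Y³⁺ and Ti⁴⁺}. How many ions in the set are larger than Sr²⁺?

First list Z and electron count for each: V⁵⁺ has 18 e⁻ (Z=23), Ti⁴⁺ has 18 e⁻ (Z=22), Zr⁴⁺ has 36 e⁻ (Z=40), Y³⁺ has 36 e⁻ (Z=39), Sr²⁺ has 36 e⁻ (Z=38), Rb⁺ has 36 e⁻ (Z=37), Br⁻ has 36 e⁻ (Z=35). V⁵⁺ < Ti⁴⁺ (both 18 e⁻, Z=23>22); Ti⁴⁺ < Zr⁴⁺ (same group, 1 shell fewer); Zr⁴⁺ < Y³⁺ (both 36 e⁻, Z=40>39); Y³⁺ < Sr²⁺ (both 36 e⁻, Z=39>38); Sr²⁺ < Rb⁺ (both 36 e⁻, Z=38>37); Rb⁺ < Br⁻ (both 36 e⁻, Z=37>35).
Ordering all of them (including Sr²⁺) by radius gives V⁵⁺ < Ti⁴⁺ < Zr⁴⁺ < Y³⁺ < Sr²⁺ < Rb⁺ < Br⁻. Count: 2.

2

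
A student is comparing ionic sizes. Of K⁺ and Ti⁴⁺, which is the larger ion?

K⁺

These species are isoelectronic with 18 electrons. The only difference is the number of protons: Ti⁴⁺ (Z=22), K⁺ (Z=19). The strongest nuclear pull (Ti⁴⁺) gives the smallest ion.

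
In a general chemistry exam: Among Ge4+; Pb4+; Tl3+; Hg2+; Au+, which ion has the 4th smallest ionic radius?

Hg2+

Ge4+: 28 e⁻, Z=32, Pb4+: 78 e⁻, Z=82, Tl3+: 78 e⁻, Z=81, Hg2+: 78 e⁻, Z=80, Au+: 78 e⁻, Z=79. Ge4+ < Pb4+ (same group, period 4 vs 6); Pb4+ < Tl3+ (both 78 e⁻, Z=82>81); Tl3+ < Hg2+ (both 78 e⁻, Z=81>80); Hg2+ < Au+ (both 78 e⁻, Z=80>79).
So the order is Ge4+ < Pb4+ < Tl3+ < Hg2+ < Au+; the 4th-smallest ion is Hg2+.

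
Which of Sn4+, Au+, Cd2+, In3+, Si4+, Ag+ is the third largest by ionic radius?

Cd2+

Tabulating Z and e⁻: Si4+: 10 e⁻, Z=14, Sn4+: 46 e⁻, Z=50, In3+: 46 e⁻, Z=49, Cd2+: 46 e⁻, Z=48, Ag+: 46 e⁻, Z=47, Au+: 78 e⁻, Z=79. Si4+ < Sn4+ (same group, 2 shells fewer); Sn4+ < In3+ (isoelectronic, higher Z=50 is smaller); In3+ < Cd2+ (isoelectronic, higher Z=49 is smaller); Cd2+ < Ag+ (both 46 e⁻, Z=48>47); Ag+ < Au+ (same group, period 5 vs 6).
Ordering: Si4+ < Sn4+ < In3+ < Cd2+ < Ag+ < Au+. The third largest is Cd2+.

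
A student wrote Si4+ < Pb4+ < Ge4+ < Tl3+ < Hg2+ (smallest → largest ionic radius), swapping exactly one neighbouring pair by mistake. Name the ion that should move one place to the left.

Ge4+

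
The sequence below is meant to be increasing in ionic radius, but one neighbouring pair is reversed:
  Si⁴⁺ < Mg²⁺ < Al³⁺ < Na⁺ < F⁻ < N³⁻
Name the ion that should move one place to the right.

Mg²⁺

Scanning neighbour by neighbour, only Mg²⁺/Al³⁺ violates a trend: they are isoelectronic (10 e⁻) and Al has more protons than Mg (13 vs 12), making Al³⁺ smaller. That makes Mg²⁺ the one sitting a position early relative to where it belongs.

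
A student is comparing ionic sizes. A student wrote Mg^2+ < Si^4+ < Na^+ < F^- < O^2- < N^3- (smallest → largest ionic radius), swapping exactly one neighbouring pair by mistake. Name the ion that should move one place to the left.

Compare adjacent ions: both have 10 electrons but Z(Si)=14 > Z(Mg)=12, so Si^4+ should be the smaller of the two — yet in this increasing list Mg^2+ sits before Si^4+. Nothing else is reversed, so Si^4+ should move one place to the left.

Si^4+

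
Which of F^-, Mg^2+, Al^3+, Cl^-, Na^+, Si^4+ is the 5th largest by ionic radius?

Electron counts and nuclear charges: Si^4+ (Z=14, 10 e⁻), Al^3+ (Z=13, 10 e⁻), Mg^2+ (Z=12, 10 e⁻), Na^+ (Z=11, 10 e⁻), F^- (Z=9, 10 e⁻), Cl^- (Z=17, 18 e⁻). Si^4+ < Al^3+ (both 10 e⁻, Z=14>13); Al^3+ < Mg^2+ (both 10 e⁻, Z=13>12); Mg^2+ < Na^+ (isoelectronic, higher Z=12 is smaller); Na^+ < F^- (both 10 e⁻, Z=11>9); F^- < Cl^- (same group, 1 shell fewer).
Ordering: Si^4+ < Al^3+ < Mg^2+ < Na^+ < F^- < Cl^-. The 5th largest is Al^3+.

Al^3+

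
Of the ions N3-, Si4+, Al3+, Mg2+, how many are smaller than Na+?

All of these have 10 electrons (isoelectronic). With the same electron cloud, the ion with the most protons pulls it in tightest. Nuclear charges: Si4+ (Z=14), Al3+ (Z=13), Mg2+ (Z=12), Na+ (Z=11), N3- (Z=7). Highest Z is smallest.
Relative to Na+, the ions that are smaller are Si4+, Al3+, Mg2+. Count: 3.

3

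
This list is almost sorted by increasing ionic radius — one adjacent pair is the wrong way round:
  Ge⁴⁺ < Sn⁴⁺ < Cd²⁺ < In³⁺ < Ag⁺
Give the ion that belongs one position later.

Cd²⁺

Compare adjacent ions: they are isoelectronic (46 e⁻) and In has more protons than Cd (49 vs 48), making In³⁺ smaller — yet in this increasing list Cd²⁺ sits before In³⁺. Nothing else is reversed, so Cd²⁺ should move one place to the right.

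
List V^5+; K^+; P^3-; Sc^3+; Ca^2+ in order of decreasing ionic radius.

P^3- > K^+ > Ca^2+ > Sc^3+ > V^5+

Isoelectronic series (18 e⁻ each). Size is set by nuclear charge: more protons means a smaller ion. V^5+ (Z=23), Sc^3+ (Z=21), Ca^2+ (Z=20), K^+ (Z=19), P^3- (Z=15).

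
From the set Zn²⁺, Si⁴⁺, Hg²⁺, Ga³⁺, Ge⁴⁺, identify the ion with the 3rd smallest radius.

Tabulating Z and e⁻: Si⁴⁺: 10 e⁻, Z=14, Ge⁴⁺: 28 e⁻, Z=32, Ga³⁺: 28 e⁻, Z=31, Zn²⁺: 28 e⁻, Z=30, Hg²⁺: 78 e⁻, Z=80. Si⁴⁺ < Ge⁴⁺ (same group, 1 shell fewer); Ge⁴⁺ < Ga³⁺ (both 28 e⁻, Z=32>31); Ga³⁺ < Zn²⁺ (both 28 e⁻, Z=31>30); Zn²⁺ < Hg²⁺ (same group, period 4 vs 6).
So the order is Si⁴⁺ < Ge⁴⁺ < Ga³⁺ < Zn²⁺ < Hg²⁺; the 3rd-smallest ion is Ga³⁺.

Ga³⁺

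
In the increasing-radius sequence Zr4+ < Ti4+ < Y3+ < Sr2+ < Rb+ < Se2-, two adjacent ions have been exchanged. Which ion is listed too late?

Ti4+

Compare adjacent ions: both in group 4 with the same charge; Ti4+ (period 4) has the smaller radius — yet in this increasing list Zr4+ sits before Ti4+. Nothing else is reversed, so Ti4+ should move one place to the left.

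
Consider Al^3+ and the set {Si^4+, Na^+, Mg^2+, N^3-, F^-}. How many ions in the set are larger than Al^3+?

4

All of these have 10 electrons (isoelectronic). With the same electron cloud, the ion with the most protons pulls it in tightest. Nuclear charges: Si^4+ (Z=14), Al^3+ (Z=13), Mg^2+ (Z=12), Na^+ (Z=11), F^- (Z=9), N^3- (Z=7). Highest Z is smallest.
Relative to Al^3+, the ions that are larger are Mg^2+, Na^+, F^-, N^3-. Count: 4.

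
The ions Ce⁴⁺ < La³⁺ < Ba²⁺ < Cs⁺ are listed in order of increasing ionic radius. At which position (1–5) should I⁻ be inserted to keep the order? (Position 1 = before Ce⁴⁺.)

All of these have 54 electrons (isoelectronic). With the same electron cloud, the ion with the most protons pulls it in tightest. Nuclear charges: Ce⁴⁺ (Z=58), La³⁺ (Z=57), Ba²⁺ (Z=56), Cs⁺ (Z=55), I⁻ (Z=53). Highest Z is smallest.
With I⁻ included the full order is Ce⁴⁺ < La³⁺ < Ba²⁺ < Cs⁺ < I⁻, so it takes position 5.

5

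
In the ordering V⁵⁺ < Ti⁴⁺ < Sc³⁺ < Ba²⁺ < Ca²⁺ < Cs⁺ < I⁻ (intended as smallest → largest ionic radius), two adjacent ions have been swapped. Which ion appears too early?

Ba²⁺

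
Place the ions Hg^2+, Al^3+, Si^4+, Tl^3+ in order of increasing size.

Si^4+ < Al^3+ < Tl^3+ < Hg^2+

Electron counts and nuclear charges: Si^4+ (Z=14, 10 e⁻), Al^3+ (Z=13, 10 e⁻), Tl^3+ (Z=81, 78 e⁻), Hg^2+ (Z=80, 78 e⁻). Si^4+ < Al^3+ (isoelectronic, higher Z=14 is smaller); Al^3+ < Tl^3+ (same group, period 3 vs 6); Tl^3+ < Hg^2+ (isoelectronic, higher Z=81 is smaller).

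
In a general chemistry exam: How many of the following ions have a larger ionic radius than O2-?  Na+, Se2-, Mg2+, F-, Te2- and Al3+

Electron counts and nuclear charges: Al3+: 10 e⁻, Z=13, Mg2+: 10 e⁻, Z=12, Na+: 10 e⁻, Z=11, F-: 10 e⁻, Z=9, O2-: 10 e⁻, Z=8, Se2-: 36 e⁻, Z=34, Te2-: 54 e⁻, Z=52. Al3+ < Mg2+ (isoelectronic, higher Z=13 is smaller); Mg2+ < Na+ (both 10 e⁻, Z=12>11); Na+ < F- (isoelectronic, higher Z=11 is smaller); F- < O2- (isoelectronic, higher Z=9 is smaller); O2- < Se2- (same group, 2 shells fewer); Se2- < Te2- (same group, 1 shell fewer).
Overall: Al3+ < Mg2+ < Na+ < F- < O2- < Se2- < Te2-. O2- has 4 below it and 2 above. That's 2.

2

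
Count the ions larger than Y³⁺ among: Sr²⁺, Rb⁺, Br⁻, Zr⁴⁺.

3

All of these have 36 electrons (isoelectronic). With the same electron cloud, the ion with the most protons pulls it in tightest. Nuclear charges: Zr⁴⁺ (Z=40), Y³⁺ (Z=39), Sr²⁺ (Z=38), Rb⁺ (Z=37), Br⁻ (Z=35). Highest Z is smallest.
Ordering all of them (including Y³⁺) by radius gives Zr⁴⁺ < Y³⁺ < Sr²⁺ < Rb⁺ < Br⁻. Count: 3.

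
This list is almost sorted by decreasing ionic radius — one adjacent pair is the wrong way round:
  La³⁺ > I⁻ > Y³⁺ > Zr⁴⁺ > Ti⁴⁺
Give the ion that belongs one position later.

Scanning neighbour by neighbour, only La³⁺/I⁻ violates a trend: both have 54 electrons but Z(La)=57 > Z(I)=53, so La³⁺ should be the smaller of the two. That makes La³⁺ the one sitting a position early relative to where it belongs.

La³⁺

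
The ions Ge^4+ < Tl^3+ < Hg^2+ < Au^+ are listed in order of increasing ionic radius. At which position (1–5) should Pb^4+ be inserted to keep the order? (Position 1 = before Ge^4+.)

Ge^4+: 28 e⁻, Z=32, Pb^4+: 78 e⁻, Z=82, Tl^3+: 78 e⁻, Z=81, Hg^2+: 78 e⁻, Z=80, Au^+: 78 e⁻, Z=79. Ge^4+ < Pb^4+ (same group, 2 shells fewer); Pb^4+ < Tl^3+ (isoelectronic, higher Z=82 is smaller); Tl^3+ < Hg^2+ (isoelectronic, higher Z=81 is smaller); Hg^2+ < Au^+ (both 78 e⁻, Z=80>79).
Merged order: Ge^4+ < Pb^4+ < Tl^3+ < Hg^2+ < Au^+ — Pb^4+ is number 2.

2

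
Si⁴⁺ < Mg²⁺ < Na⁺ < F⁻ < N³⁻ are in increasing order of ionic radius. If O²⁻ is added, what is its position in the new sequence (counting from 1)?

5

These species are isoelectronic with 10 electrons. The only difference is the number of protons: Si⁴⁺ (Z=14), Mg²⁺ (Z=12), Na⁺ (Z=11), F⁻ (Z=9), O²⁻ (Z=8), N³⁻ (Z=7). The strongest nuclear pull (Si⁴⁺) gives the smallest ion.
Merged order: Si⁴⁺ < Mg²⁺ < Na⁺ < F⁻ < O²⁻ < N³⁻ — O²⁻ is number 5.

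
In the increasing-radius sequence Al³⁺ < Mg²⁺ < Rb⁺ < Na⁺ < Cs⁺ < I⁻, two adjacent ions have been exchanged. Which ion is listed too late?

Scanning neighbour by neighbour, only Rb⁺/Na⁺ violates a trend: both in group 1 with the same charge; Na⁺ (period 3) has the smaller radius. That makes Na⁺ the one sitting a position late relative to where it belongs.

Na⁺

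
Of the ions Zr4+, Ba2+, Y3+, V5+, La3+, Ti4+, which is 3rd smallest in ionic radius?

First list Z and electron count for each: V5+ (Z=23, 18 e⁻), Ti4+ (Z=22, 18 e⁻), Zr4+ (Z=40, 36 e⁻), Y3+ (Z=39, 36 e⁻), La3+ (Z=57, 54 e⁻), Ba2+ (Z=56, 54 e⁻). V5+ < Ti4+ (isoelectronic, higher Z=23 is smaller); Ti4+ < Zr4+ (same group, 1 shell fewer); Zr4+ < Y3+ (both 36 e⁻, Z=40>39); Y3+ < La3+ (same group, 1 shell fewer); La3+ < Ba2+ (both 54 e⁻, Z=57>56).
Ordering: V5+ < Ti4+ < Zr4+ < Y3+ < La3+ < Ba2+. The 3rd smallest is Zr4+.

Zr4+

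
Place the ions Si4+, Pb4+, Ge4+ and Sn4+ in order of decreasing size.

These ions sit in one column with identical charge. Each step down the periodic table adds a principal shell, increasing the radius.

Pb4+ > Sn4+ > Ge4+ > Si4+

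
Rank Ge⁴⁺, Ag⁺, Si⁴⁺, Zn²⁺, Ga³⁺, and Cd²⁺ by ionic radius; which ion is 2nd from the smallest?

Ge⁴⁺

Si⁴⁺ (Z=14, 10 e⁻), Ge⁴⁺ (Z=32, 28 e⁻), Ga³⁺ (Z=31, 28 e⁻), Zn²⁺ (Z=30, 28 e⁻), Cd²⁺ (Z=48, 46 e⁻), Ag⁺ (Z=47, 46 e⁻). Si⁴⁺ < Ge⁴⁺ (same group, period 3 vs 4); Ge⁴⁺ < Ga³⁺ (both 28 e⁻, Z=32>31); Ga³⁺ < Zn²⁺ (isoelectronic, higher Z=31 is smaller); Zn²⁺ < Cd²⁺ (same group, period 4 vs 5); Cd²⁺ < Ag⁺ (both 46 e⁻, Z=48>47).
Full ascending order: Si⁴⁺ < Ge⁴⁺ < Ga³⁺ < Zn²⁺ < Cd²⁺ < Ag⁺. Counting from the smallest, position 2 is Ge⁴⁺.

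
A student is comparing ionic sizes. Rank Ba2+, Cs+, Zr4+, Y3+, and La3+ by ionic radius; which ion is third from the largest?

Work out protons and electrons: Zr4+ (Z=40, 36 e⁻), Y3+ (Z=39, 36 e⁻), La3+ (Z=57, 54 e⁻), Ba2+ (Z=56, 54 e⁻), Cs+ (Z=55, 54 e⁻). Zr4+ < Y3+ (isoelectronic, higher Z=40 is smaller); Y3+ < La3+ (same group, 1 shell fewer); La3+ < Ba2+ (isoelectronic, higher Z=57 is smaller); Ba2+ < Cs+ (isoelectronic, higher Z=56 is smaller).
Ordering: Zr4+ < Y3+ < La3+ < Ba2+ < Cs+. The third largest is La3+.

La3+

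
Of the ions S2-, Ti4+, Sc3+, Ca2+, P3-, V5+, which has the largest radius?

Isoelectronic series (18 e⁻ each). Size is set by nuclear charge: more protons means a smaller ion. V5+ (Z=23), Ti4+ (Z=22), Sc3+ (Z=21), Ca2+ (Z=20), S2- (Z=16), P3- (Z=15).

P3-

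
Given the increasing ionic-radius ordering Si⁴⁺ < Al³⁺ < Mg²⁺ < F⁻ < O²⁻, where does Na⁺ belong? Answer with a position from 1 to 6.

4

Each ion has 10 electrons. The ranking follows nuclear charge in reverse — greater Z gives a smaller radius. Si⁴⁺ (Z=14), Al³⁺ (Z=13), Mg²⁺ (Z=12), Na⁺ (Z=11), F⁻ (Z=9), O²⁻ (Z=8).
Merged order: Si⁴⁺ < Al³⁺ < Mg²⁺ < Na⁺ < F⁻ < O²⁻ — Na⁺ is number 4.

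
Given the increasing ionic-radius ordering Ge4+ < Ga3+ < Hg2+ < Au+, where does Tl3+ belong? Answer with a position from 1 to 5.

3

Work out protons and electrons: Ge4+ (Z=32, 28 e⁻), Ga3+ (Z=31, 28 e⁻), Tl3+ (Z=81, 78 e⁻), Hg2+ (Z=80, 78 e⁻), Au+ (Z=79, 78 e⁻). Ge4+ < Ga3+ (both 28 e⁻, Z=32>31); Ga3+ < Tl3+ (same group, 2 shells fewer); Tl3+ < Hg2+ (isoelectronic, higher Z=81 is smaller); Hg2+ < Au+ (both 78 e⁻, Z=80>79).
Merged order: Ge4+ < Ga3+ < Tl3+ < Hg2+ < Au+ — Tl3+ is number 3.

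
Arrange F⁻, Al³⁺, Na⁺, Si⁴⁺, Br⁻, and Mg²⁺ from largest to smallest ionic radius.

Electron counts and nuclear charges: Si⁴⁺ has 10 e⁻ (Z=14), Al³⁺ has 10 e⁻ (Z=13), Mg²⁺ has 10 e⁻ (Z=12), Na⁺ has 10 e⁻ (Z=11), F⁻ has 10 e⁻ (Z=9), Br⁻ has 36 e⁻ (Z=35). Si⁴⁺ < Al³⁺ (both 10 e⁻, Z=14>13); Al³⁺ < Mg²⁺ (both 10 e⁻, Z=13>12); Mg²⁺ < Na⁺ (both 10 e⁻, Z=12>11); Na⁺ < F⁻ (isoelectronic, higher Z=11 is smaller); F⁻ < Br⁻ (same group, 2 shells fewer).

Br⁻ > F⁻ > Na⁺ > Mg²⁺ > Al³⁺ > Si⁴⁺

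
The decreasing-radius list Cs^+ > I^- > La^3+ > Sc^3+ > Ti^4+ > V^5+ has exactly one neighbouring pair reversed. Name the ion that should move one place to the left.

I^-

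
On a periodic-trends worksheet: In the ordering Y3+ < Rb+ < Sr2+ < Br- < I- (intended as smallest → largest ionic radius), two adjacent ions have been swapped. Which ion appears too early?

Compare adjacent ions: Sr2+ and Rb+ share 36 electrons; the higher nuclear charge on Sr (Z=38) contracts it more, so Sr2+ < Rb+ — yet in this increasing list Rb+ sits before Sr2+. Nothing else is reversed, so Rb+ should move one place to the right.

Rb+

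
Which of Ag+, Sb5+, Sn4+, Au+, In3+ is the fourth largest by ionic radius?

Sn4+

Electron counts and nuclear charges: Sb5+ (Z=51, 46 e⁻), Sn4+ (Z=50, 46 e⁻), In3+ (Z=49, 46 e⁻), Ag+ (Z=47, 46 e⁻), Au+ (Z=79, 78 e⁻). Sb5+ < Sn4+ (isoelectronic, higher Z=51 is smaller); Sn4+ < In3+ (isoelectronic, higher Z=50 is smaller); In3+ < Ag+ (isoelectronic, higher Z=49 is smaller); Ag+ < Au+ (same group, period 5 vs 6).
So the order is Sb5+ < Sn4+ < In3+ < Ag+ < Au+; the 4th-largest ion is Sn4+.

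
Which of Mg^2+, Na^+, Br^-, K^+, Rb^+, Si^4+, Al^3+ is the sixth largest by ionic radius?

Electron counts and nuclear charges: Si^4+ has 10 e⁻ (Z=14), Al^3+ has 10 e⁻ (Z=13), Mg^2+ has 10 e⁻ (Z=12), Na^+ has 10 e⁻ (Z=11), K^+ has 18 e⁻ (Z=19), Rb^+ has 36 e⁻ (Z=37), Br^- has 36 e⁻ (Z=35). Si^4+ < Al^3+ (isoelectronic, higher Z=14 is smaller); Al^3+ < Mg^2+ (isoelectronic, higher Z=13 is smaller); Mg^2+ < Na^+ (both 10 e⁻, Z=12>11); Na^+ < K^+ (same group, 1 shell fewer); K^+ < Rb^+ (same group, period 4 vs 5); Rb^+ < Br^- (isoelectronic, higher Z=37 is smaller).
Full ascending order: Si^4+ < Al^3+ < Mg^2+ < Na^+ < K^+ < Rb^+ < Br^-. Counting from the largest, position 6 is Al^3+.

Al^3+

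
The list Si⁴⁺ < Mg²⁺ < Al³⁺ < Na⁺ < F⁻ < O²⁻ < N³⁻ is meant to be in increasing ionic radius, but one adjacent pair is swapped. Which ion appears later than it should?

Al³⁺

The pair Mg²⁺, Al³⁺ is the wrong way round — they are isoelectronic (10 e⁻) and Al has more protons than Mg (13 vs 12), making Al³⁺ smaller. All other adjacent pairs agree with periodic trends, so Al³⁺ is the misplaced ion.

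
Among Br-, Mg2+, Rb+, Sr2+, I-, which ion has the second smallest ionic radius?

Tabulating Z and e⁻: Mg2+ (Z=12, 10 e⁻), Sr2+ (Z=38, 36 e⁻), Rb+ (Z=37, 36 e⁻), Br- (Z=35, 36 e⁻), I- (Z=53, 54 e⁻). Mg2+ < Sr2+ (same group, 2 shells fewer); Sr2+ < Rb+ (both 36 e⁻, Z=38>37); Rb+ < Br- (both 36 e⁻, Z=37>35); Br- < I- (same group, period 4 vs 5).
Full ascending order: Mg2+ < Sr2+ < Rb+ < Br- < I-. Counting from the smallest, position 2 is Sr2+.

Sr2+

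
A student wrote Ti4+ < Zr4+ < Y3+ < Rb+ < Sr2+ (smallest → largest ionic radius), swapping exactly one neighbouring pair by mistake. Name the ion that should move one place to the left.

The pair Rb+, Sr2+ is the wrong way round — Sr2+ and Rb+ share 36 electrons; the higher nuclear charge on Sr (Z=38) contracts it more, so Sr2+ < Rb+. All other adjacent pairs agree with periodic trends, so Sr2+ is the misplaced ion.

Sr2+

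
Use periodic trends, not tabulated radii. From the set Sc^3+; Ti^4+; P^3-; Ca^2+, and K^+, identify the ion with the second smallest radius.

All of these have 18 electrons (isoelectronic). With the same electron cloud, the ion with the most protons pulls it in tightest. Nuclear charges: Ti^4+ (Z=22), Sc^3+ (Z=21), Ca^2+ (Z=20), K^+ (Z=19), P^3- (Z=15). Highest Z is smallest.
So the order is Ti^4+ < Sc^3+ < Ca^2+ < K^+ < P^3-; the 2nd-smallest ion is Sc^3+.

Sc^3+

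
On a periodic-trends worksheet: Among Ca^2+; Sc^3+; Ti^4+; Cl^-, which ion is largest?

Cl^-

Isoelectronic series (18 e⁻ each). Size is set by nuclear charge: more protons means a smaller ion. Ti^4+ (Z=22), Sc^3+ (Z=21), Ca^2+ (Z=20), Cl^- (Z=17).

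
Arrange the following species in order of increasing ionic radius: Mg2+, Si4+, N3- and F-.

Isoelectronic series (10 e⁻ each). Size is set by nuclear charge: more protons means a smaller ion. Si4+ (Z=14), Mg2+ (Z=12), F- (Z=9), N3- (Z=7).

Si4+ < Mg2+ < F- < N3-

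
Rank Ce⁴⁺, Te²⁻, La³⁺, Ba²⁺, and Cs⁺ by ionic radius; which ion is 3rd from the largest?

These species are isoelectronic with 54 electrons. The only difference is the number of protons: Ce⁴⁺ (Z=58), La³⁺ (Z=57), Ba²⁺ (Z=56), Cs⁺ (Z=55), Te²⁻ (Z=52). The strongest nuclear pull (Ce⁴⁺) gives the smallest ion.
Full ascending order: Ce⁴⁺ < La³⁺ < Ba²⁺ < Cs⁺ < Te²⁻. Counting from the largest, position 3 is Ba²⁺.

Ba²⁺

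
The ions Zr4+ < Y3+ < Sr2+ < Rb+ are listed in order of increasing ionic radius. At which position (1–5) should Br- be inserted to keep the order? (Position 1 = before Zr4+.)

These species are isoelectronic with 36 electrons. The only difference is the number of protons: Zr4+ (Z=40), Y3+ (Z=39), Sr2+ (Z=38), Rb+ (Z=37), Br- (Z=35). The strongest nuclear pull (Zr4+) gives the smallest ion.
With Br- included the full order is Zr4+ < Y3+ < Sr2+ < Rb+ < Br-, so it takes position 5.

5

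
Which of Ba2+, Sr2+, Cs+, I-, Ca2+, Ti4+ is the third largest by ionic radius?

Ba2+

Tabulating Z and e⁻: Ti4+ (Z=22, 18 e⁻), Ca2+ (Z=20, 18 e⁻), Sr2+ (Z=38, 36 e⁻), Ba2+ (Z=56, 54 e⁻), Cs+ (Z=55, 54 e⁻), I- (Z=53, 54 e⁻). Ti4+ < Ca2+ (isoelectronic, higher Z=22 is smaller); Ca2+ < Sr2+ (same group, period 4 vs 5); Sr2+ < Ba2+ (same group, period 5 vs 6); Ba2+ < Cs+ (both 54 e⁻, Z=56>55); Cs+ < I- (both 54 e⁻, Z=55>53).
Full ascending order: Ti4+ < Ca2+ < Sr2+ < Ba2+ < Cs+ < I-. Counting from the largest, position 3 is Ba2+.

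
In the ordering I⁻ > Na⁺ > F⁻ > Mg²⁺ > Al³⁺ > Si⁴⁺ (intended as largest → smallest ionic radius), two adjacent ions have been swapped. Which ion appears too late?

Scanning neighbour by neighbour, only Na⁺/F⁻ violates a trend: both have 10 electrons but Z(Na)=11 > Z(F)=9, so Na⁺ should be the smaller of the two. That makes F⁻ the one sitting a position late relative to where it belongs.

F⁻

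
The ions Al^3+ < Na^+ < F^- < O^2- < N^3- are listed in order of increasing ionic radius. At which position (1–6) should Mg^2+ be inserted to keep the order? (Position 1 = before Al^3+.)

2

Each ion has 10 electrons. The ranking follows nuclear charge in reverse — greater Z gives a smaller radius. Al^3+ (Z=13), Mg^2+ (Z=12), Na^+ (Z=11), F^- (Z=9), O^2- (Z=8), N^3- (Z=7).
Merged order: Al^3+ < Mg^2+ < Na^+ < F^- < O^2- < N^3- — Mg^2+ is number 2.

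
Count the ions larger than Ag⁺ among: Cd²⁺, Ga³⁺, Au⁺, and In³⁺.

1

Electron counts and nuclear charges: Ga³⁺: 28 e⁻, Z=31, In³⁺: 46 e⁻, Z=49, Cd²⁺: 46 e⁻, Z=48, Ag⁺: 46 e⁻, Z=47, Au⁺: 78 e⁻, Z=79. Ga³⁺ < In³⁺ (same group, period 4 vs 5); In³⁺ < Cd²⁺ (isoelectronic, higher Z=49 is smaller); Cd²⁺ < Ag⁺ (isoelectronic, higher Z=48 is smaller); Ag⁺ < Au⁺ (same group, period 5 vs 6).
Overall: Ga³⁺ < In³⁺ < Cd²⁺ < Ag⁺ < Au⁺. Ag⁺ has 3 below it and 1 above. That's 1.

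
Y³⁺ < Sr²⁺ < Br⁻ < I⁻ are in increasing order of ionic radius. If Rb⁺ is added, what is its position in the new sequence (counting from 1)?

3

Work out protons and electrons: Y³⁺ has 36 e⁻ (Z=39), Sr²⁺ has 36 e⁻ (Z=38), Rb⁺ has 36 e⁻ (Z=37), Br⁻ has 36 e⁻ (Z=35), I⁻ has 54 e⁻ (Z=53). Y³⁺ < Sr²⁺ (both 36 e⁻, Z=39>38); Sr²⁺ < Rb⁺ (isoelectronic, higher Z=38 is smaller); Rb⁺ < Br⁻ (both 36 e⁻, Z=37>35); Br⁻ < I⁻ (same group, 1 shell fewer).
The complete sequence is Y³⁺ < Sr²⁺ < Rb⁺ < Br⁻ < I⁻. Rb⁺ sits at position 3.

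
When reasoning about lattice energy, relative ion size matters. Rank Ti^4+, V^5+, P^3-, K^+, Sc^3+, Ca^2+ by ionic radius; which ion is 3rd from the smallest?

Sc^3+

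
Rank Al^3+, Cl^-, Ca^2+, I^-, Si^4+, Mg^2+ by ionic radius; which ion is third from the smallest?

Mg^2+

Si^4+ has 10 e⁻ (Z=14), Al^3+ has 10 e⁻ (Z=13), Mg^2+ has 10 e⁻ (Z=12), Ca^2+ has 18 e⁻ (Z=20), Cl^- has 18 e⁻ (Z=17), I^- has 54 e⁻ (Z=53). Si^4+ < Al^3+ (both 10 e⁻, Z=14>13); Al^3+ < Mg^2+ (isoelectronic, higher Z=13 is smaller); Mg^2+ < Ca^2+ (same group, 1 shell fewer); Ca^2+ < Cl^- (both 18 e⁻, Z=20>17); Cl^- < I^- (same group, period 3 vs 5).
Full ascending order: Si^4+ < Al^3+ < Mg^2+ < Ca^2+ < Cl^- < I^-. Counting from the smallest, position 3 is Mg^2+.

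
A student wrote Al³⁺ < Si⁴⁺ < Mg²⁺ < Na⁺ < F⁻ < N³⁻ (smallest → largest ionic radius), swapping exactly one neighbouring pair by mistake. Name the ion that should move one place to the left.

Check each adjacent pair. Al³⁺ and Si⁴⁺ are reversed: both have 10 electrons but Z(Si)=14 > Z(Al)=13, so Si⁴⁺ should be the smaller of the two. No other neighbouring pair contradicts the periodic trends, so Si⁴⁺ is the ion listed too late.

Si⁴⁺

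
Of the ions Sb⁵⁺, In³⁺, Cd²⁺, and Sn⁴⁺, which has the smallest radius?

Sb⁵⁺

All of these have 46 electrons (isoelectronic). With the same electron cloud, the ion with the most protons pulls it in tightest. Nuclear charges: Sb⁵⁺ (Z=51), Sn⁴⁺ (Z=50), In³⁺ (Z=49), Cd²⁺ (Z=48). Highest Z is smallest.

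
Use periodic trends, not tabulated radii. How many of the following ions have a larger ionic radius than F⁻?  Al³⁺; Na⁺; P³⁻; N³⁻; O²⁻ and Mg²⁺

3

Work out protons and electrons: Al³⁺: 10 e⁻, Z=13, Mg²⁺: 10 e⁻, Z=12, Na⁺: 10 e⁻, Z=11, F⁻: 10 e⁻, Z=9, O²⁻: 10 e⁻, Z=8, N³⁻: 10 e⁻, Z=7, P³⁻: 18 e⁻, Z=15. Al³⁺ < Mg²⁺ (isoelectronic, higher Z=13 is smaller); Mg²⁺ < Na⁺ (isoelectronic, higher Z=12 is smaller); Na⁺ < F⁻ (isoelectronic, higher Z=11 is smaller); F⁻ < O²⁻ (both 10 e⁻, Z=9>8); O²⁻ < N³⁻ (isoelectronic, higher Z=8 is smaller); N³⁻ < P³⁻ (same group, 1 shell fewer).
Ordering all of them (including F⁻) by radius gives Al³⁺ < Mg²⁺ < Na⁺ < F⁻ < O²⁻ < N³⁻ < P³⁻. That's 3.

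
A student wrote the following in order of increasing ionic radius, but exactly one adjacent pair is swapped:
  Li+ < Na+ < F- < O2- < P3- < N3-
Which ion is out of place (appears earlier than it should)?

P3-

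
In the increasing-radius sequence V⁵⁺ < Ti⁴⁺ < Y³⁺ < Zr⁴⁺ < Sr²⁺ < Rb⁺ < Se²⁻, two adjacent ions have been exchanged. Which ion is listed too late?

The pair Y³⁺, Zr⁴⁺ is the wrong way round — Zr⁴⁺ and Y³⁺ share 36 electrons; the higher nuclear charge on Zr (Z=40) contracts it more, so Zr⁴⁺ < Y³⁺. All other adjacent pairs agree with periodic trends, so Zr⁴⁺ is the misplaced ion.

Zr⁴⁺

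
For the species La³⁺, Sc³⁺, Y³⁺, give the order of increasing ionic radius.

Same group, same charge. Going down the group adds an extra shell of electrons, so the ion gets larger: Sc³⁺ is highest in the group and smallest.

Sc³⁺ < Y³⁺ < La³⁺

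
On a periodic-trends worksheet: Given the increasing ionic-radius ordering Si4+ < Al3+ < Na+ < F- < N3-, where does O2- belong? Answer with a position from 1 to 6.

5

Isoelectronic series (10 e⁻ each). Size is set by nuclear charge: more protons means a smaller ion. Si4+ (Z=14), Al3+ (Z=13), Na+ (Z=11), F- (Z=9), O2- (Z=8), N3- (Z=7).
Merged order: Si4+ < Al3+ < Na+ < F- < O2- < N3- — O2- is number 5.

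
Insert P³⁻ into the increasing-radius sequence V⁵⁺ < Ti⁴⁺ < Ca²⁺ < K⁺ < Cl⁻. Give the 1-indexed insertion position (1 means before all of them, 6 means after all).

Each ion has 18 electrons. The ranking follows nuclear charge in reverse — greater Z gives a smaller radius. V⁵⁺ (Z=23), Ti⁴⁺ (Z=22), Ca²⁺ (Z=20), K⁺ (Z=19), Cl⁻ (Z=17), P³⁻ (Z=15).
Merged order: V⁵⁺ < Ti⁴⁺ < Ca²⁺ < K⁺ < Cl⁻ < P³⁻ — P³⁻ is number 6.

6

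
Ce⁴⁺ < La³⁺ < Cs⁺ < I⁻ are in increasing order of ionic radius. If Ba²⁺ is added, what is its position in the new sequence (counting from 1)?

Each ion has 54 electrons. The ranking follows nuclear charge in reverse — greater Z gives a smaller radius. Ce⁴⁺ (Z=58), La³⁺ (Z=57), Ba²⁺ (Z=56), Cs⁺ (Z=55), I⁻ (Z=53).
Merged order: Ce⁴⁺ < La³⁺ < Ba²⁺ < Cs⁺ < I⁻ — Ba²⁺ is number 3.

3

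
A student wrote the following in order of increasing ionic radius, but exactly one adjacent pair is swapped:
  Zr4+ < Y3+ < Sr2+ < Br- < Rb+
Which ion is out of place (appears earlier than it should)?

Br-

The pair Br-, Rb+ is the wrong way round — both have 36 electrons but Z(Rb)=37 > Z(Br)=35, so Rb+ should be the smaller of the two. All other adjacent pairs agree with periodic trends, so Br- is the misplaced ion.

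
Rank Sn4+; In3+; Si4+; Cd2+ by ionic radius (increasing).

Si4+ < Sn4+ < In3+ < Cd2+

Electron counts and nuclear charges: Si4+: 10 e⁻, Z=14, Sn4+: 46 e⁻, Z=50, In3+: 46 e⁻, Z=49, Cd2+: 46 e⁻, Z=48. Si4+ < Sn4+ (same group, period 3 vs 5); Sn4+ < In3+ (isoelectronic, higher Z=50 is smaller); In3+ < Cd2+ (isoelectronic, higher Z=49 is smaller).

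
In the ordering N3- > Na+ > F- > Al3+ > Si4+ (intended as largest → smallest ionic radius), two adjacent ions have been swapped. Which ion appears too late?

Scanning neighbour by neighbour, only Na+/F- violates a trend: both have 10 electrons but Z(Na)=11 > Z(F)=9, so Na+ should be the smaller of the two. That makes F- the one sitting a position late relative to where it belongs.

F-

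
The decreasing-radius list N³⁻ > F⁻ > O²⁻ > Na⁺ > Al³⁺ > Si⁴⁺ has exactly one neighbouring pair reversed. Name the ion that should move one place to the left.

O²⁻

Scanning neighbour by neighbour, only F⁻/O²⁻ violates a trend: they are isoelectronic (10 e⁻) and F has more protons than O (9 vs 8), making F⁻ smaller. That makes O²⁻ the one sitting a position late relative to where it belongs.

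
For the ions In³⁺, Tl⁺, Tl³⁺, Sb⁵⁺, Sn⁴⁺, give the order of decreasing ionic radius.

Tl⁺ > Tl³⁺ > In³⁺ > Sn⁴⁺ > Sb⁵⁺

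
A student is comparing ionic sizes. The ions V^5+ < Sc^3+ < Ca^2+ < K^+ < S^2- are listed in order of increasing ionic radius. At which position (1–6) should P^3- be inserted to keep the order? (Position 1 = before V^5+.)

6

All of these have 18 electrons (isoelectronic). With the same electron cloud, the ion with the most protons pulls it in tightest. Nuclear charges: V^5+ (Z=23), Sc^3+ (Z=21), Ca^2+ (Z=20), K^+ (Z=19), S^2- (Z=16), P^3- (Z=15). Highest Z is smallest.
Putting P^3- in gives V^5+ < Sc^3+ < Ca^2+ < K^+ < S^2- < P^3-; it lands at slot 6.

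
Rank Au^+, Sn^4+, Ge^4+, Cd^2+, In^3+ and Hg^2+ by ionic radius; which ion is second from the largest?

Hg^2+

Electron counts and nuclear charges: Ge^4+ (Z=32, 28 e⁻), Sn^4+ (Z=50, 46 e⁻), In^3+ (Z=49, 46 e⁻), Cd^2+ (Z=48, 46 e⁻), Hg^2+ (Z=80, 78 e⁻), Au^+ (Z=79, 78 e⁻). Ge^4+ < Sn^4+ (same group, 1 shell fewer); Sn^4+ < In^3+ (isoelectronic, higher Z=50 is smaller); In^3+ < Cd^2+ (isoelectronic, higher Z=49 is smaller); Cd^2+ < Hg^2+ (same group, period 5 vs 6); Hg^2+ < Au^+ (isoelectronic, higher Z=80 is smaller).
Ordering: Ge^4+ < Sn^4+ < In^3+ < Cd^2+ < Hg^2+ < Au^+. The second largest is Hg^2+.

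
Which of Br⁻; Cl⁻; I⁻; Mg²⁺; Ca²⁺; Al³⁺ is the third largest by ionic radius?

Electron counts and nuclear charges: Al³⁺: 10 e⁻, Z=13, Mg²⁺: 10 e⁻, Z=12, Ca²⁺: 18 e⁻, Z=20, Cl⁻: 18 e⁻, Z=17, Br⁻: 36 e⁻, Z=35, I⁻: 54 e⁻, Z=53. Al³⁺ < Mg²⁺ (both 10 e⁻, Z=13>12); Mg²⁺ < Ca²⁺ (same group, period 3 vs 4); Ca²⁺ < Cl⁻ (both 18 e⁻, Z=20>17); Cl⁻ < Br⁻ (same group, period 3 vs 4); Br⁻ < I⁻ (same group, period 4 vs 5).
Full ascending order: Al³⁺ < Mg²⁺ < Ca²⁺ < Cl⁻ < Br⁻ < I⁻. Counting from the largest, position 3 is Cl⁻.

Cl⁻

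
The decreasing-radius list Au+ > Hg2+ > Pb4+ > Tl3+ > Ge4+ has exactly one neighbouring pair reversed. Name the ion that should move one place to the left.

Tl3+

Check each adjacent pair. Pb4+ and Tl3+ are reversed: Pb4+ and Tl3+ share 78 electrons; the higher nuclear charge on Pb (Z=82) contracts it more, so Pb4+ < Tl3+. No other neighbouring pair contradicts the periodic trends, so Tl3+ is the ion listed too late.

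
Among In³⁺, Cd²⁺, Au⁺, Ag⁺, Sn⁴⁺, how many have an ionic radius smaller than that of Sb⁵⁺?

0

Work out protons and electrons: Sb⁵⁺: 46 e⁻, Z=51, Sn⁴⁺: 46 e⁻, Z=50, In³⁺: 46 e⁻, Z=49, Cd²⁺: 46 e⁻, Z=48, Ag⁺: 46 e⁻, Z=47, Au⁺: 78 e⁻, Z=79. Sb⁵⁺ < Sn⁴⁺ (isoelectronic, higher Z=51 is smaller); Sn⁴⁺ < In³⁺ (isoelectronic, higher Z=50 is smaller); In³⁺ < Cd²⁺ (isoelectronic, higher Z=49 is smaller); Cd²⁺ < Ag⁺ (both 46 e⁻, Z=48>47); Ag⁺ < Au⁺ (same group, period 5 vs 6).
Placing each against Sb⁵⁺: smaller — none; larger — Sn⁴⁺, In³⁺, Cd²⁺, Ag⁺, Au⁺. So 0 are smaller.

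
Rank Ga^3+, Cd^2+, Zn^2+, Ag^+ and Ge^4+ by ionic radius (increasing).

Ge^4+ < Ga^3+ < Zn^2+ < Cd^2+ < Ag^+

Electron counts and nuclear charges: Ge^4+: 28 e⁻, Z=32, Ga^3+: 28 e⁻, Z=31, Zn^2+: 28 e⁻, Z=30, Cd^2+: 46 e⁻, Z=48, Ag^+: 46 e⁻, Z=47. Ge^4+ < Ga^3+ (both 28 e⁻, Z=32>31); Ga^3+ < Zn^2+ (both 28 e⁻, Z=31>30); Zn^2+ < Cd^2+ (same group, period 4 vs 5); Cd^2+ < Ag^+ (both 46 e⁻, Z=48>47).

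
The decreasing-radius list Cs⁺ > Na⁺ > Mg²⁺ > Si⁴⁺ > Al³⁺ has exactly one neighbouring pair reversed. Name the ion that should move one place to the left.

The pair Si⁴⁺, Al³⁺ is the wrong way round — Si⁴⁺ and Al³⁺ share 10 electrons; the higher nuclear charge on Si (Z=14) contracts it more, so Si⁴⁺ < Al³⁺. All other adjacent pairs agree with periodic trends, so Al³⁺ is the misplaced ion.

Al³⁺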